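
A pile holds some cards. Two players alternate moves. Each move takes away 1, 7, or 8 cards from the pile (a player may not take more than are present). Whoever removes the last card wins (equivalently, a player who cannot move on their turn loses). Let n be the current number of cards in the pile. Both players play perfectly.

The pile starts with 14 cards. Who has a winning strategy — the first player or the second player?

The first player wins.

Label each position W (a win for the player to move) or L (a loss). A position with no legal move is L; any other position is W exactly when some move reaches an L, and L when every move reaches a W.
n=0: no move → L
n=1: →0(L), so W
n=2: →1(W) only, which is W, so L
n=3: →2(L), so W
n=4: →3(W) only, which is W, so L
n=5: →4(L), so W
n=6: →5(W) only, which is W, so L
n=7: →6(L), so W
n=8: →0(L), so W
n=9: →2(L), so W
n=10: →2(L), so W
n=11: →4(L), so W
n=12: →4(L), so W
n=13: →6(L), so W
n=14: →6(L), so W
The starting position 14 is W: the player to move should remove 8, leaving 6, handing over an L position.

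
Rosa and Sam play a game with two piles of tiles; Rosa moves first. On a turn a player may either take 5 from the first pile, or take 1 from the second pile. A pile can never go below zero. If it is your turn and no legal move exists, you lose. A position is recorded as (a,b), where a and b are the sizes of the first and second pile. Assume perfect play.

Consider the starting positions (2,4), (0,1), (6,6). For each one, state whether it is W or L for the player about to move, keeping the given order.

(2,4): L, (0,1): W, (6,6): W

Classify positions by backward induction: terminal positions (no move available) are L. From any other position, the mover wins iff some move reaches an L.
No move ever increases a pile, so every position that can arise here has a ≤ 6 and b ≤ 6; it is enough to label the cells with 0 ≤ a ≤ 6 and 0 ≤ b ≤ 6.
Every move lowers a or b (never raises either), so fill the grid row by row in increasing a, and left to right within a row: each cell's successors are then already labelled.
      b=0  b=1  b=2  b=3  b=4  b=5  b=6
a=0:    L    W    L    W    L    W    L
a=1:    L    W    L    W    L    W    L
a=2:    L    W    L    W    L    W    L
a=3:    L    W    L    W    L    W    L
a=4:    L    W    L    W    L    W    L
a=5:    W    L    W    L    W    L    W
a=6:    W    L    W    L    W    L    W
Cells with no legal move (terminal, hence L): (0,0), (1,0), (2,0), (3,0), (4,0).
The remaining L cells, each justified by listing all of its moves:
(0,2): the only move is to (0,1)(W), a W ⇒ L
(0,4): the only move is to (0,3)(W), a W ⇒ L
(0,6): the only move is to (0,5)(W), a W ⇒ L
(1,2): the only move is to (1,1)(W), a W ⇒ L
(1,4): the only move is to (1,3)(W), a W ⇒ L
(1,6): the only move is to (1,5)(W), a W ⇒ L
(2,2): the only move is to (2,1)(W), a W ⇒ L
(2,4): the only move is to (2,3)(W), a W ⇒ L
(2,6): the only move is to (2,5)(W), a W ⇒ L
(3,2): the only move is to (3,1)(W), a W ⇒ L
(3,4): the only move is to (3,3)(W), a W ⇒ L
(3,6): the only move is to (3,5)(W), a W ⇒ L
(4,2): the only move is to (4,1)(W), a W ⇒ L
(4,4): the only move is to (4,3)(W), a W ⇒ L
(4,6): the only move is to (4,5)(W), a W ⇒ L
(5,1): moves to (0,1)(W), (5,0)(W); every one is W ⇒ L
(5,3): moves to (0,3)(W), (5,2)(W); every one is W ⇒ L
(5,5): moves to (0,5)(W), (5,4)(W); every one is W ⇒ L
(6,1): moves to (1,1)(W), (6,0)(W); every one is W ⇒ L
(6,3): moves to (1,3)(W), (6,2)(W); every one is W ⇒ L
(6,5): moves to (1,5)(W), (6,4)(W); every one is W ⇒ L
Every other cell has at least one move into one of the L cells above, so it is W.
(2,4): one of the L cells justified above, so L
(0,1): the move to (0,0) reaches an L cell, so W
(6,6): the move to (1,6) reaches an L cell, so W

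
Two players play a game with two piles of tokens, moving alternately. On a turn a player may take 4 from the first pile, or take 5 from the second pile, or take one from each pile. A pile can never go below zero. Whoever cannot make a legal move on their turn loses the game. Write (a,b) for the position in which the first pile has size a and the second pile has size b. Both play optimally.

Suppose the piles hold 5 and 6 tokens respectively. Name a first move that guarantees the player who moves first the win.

Move to (1,6).

Classify positions by backward induction: terminal positions (no move available) are L. From any other position, the mover wins iff some move reaches an L.
No move ever increases a pile, so every position that can arise here has a ≤ 5 and b ≤ 6; it is enough to label the cells with 0 ≤ a ≤ 5 and 0 ≤ b ≤ 6.
Every move lowers a or b (never raises either), so fill the grid row by row in increasing a, and left to right within a row: each cell's successors are then already labelled.
      b=0  b=1  b=2  b=3  b=4  b=5  b=6
a=0:    L    L    L    L    L    W    W
a=1:    L    W    W    W    W    W    L
a=2:    L    W    L    L    L    W    L
a=3:    L    W    L    W    W    W    L
a=4:    W    W    W    W    W    L    L
a=5:    W    L    L    L    L    L    W
Cells with no legal move (terminal, hence L): (0,0), (0,1), (0,2), (0,3), (0,4), (1,0), (2,0), (3,0).
The remaining L cells, each justified by listing all of its moves:
(1,6): only reaches (1,1)(W), (0,5)(W), all W → L
(2,2): only reaches (1,1)(W), which is W → L
(2,3): only reaches (1,2)(W), which is W → L
(2,4): only reaches (1,3)(W), which is W → L
(2,6): only reaches (2,1)(W), (1,5)(W), all W → L
(3,2): only reaches (2,1)(W), which is W → L
(3,6): only reaches (3,1)(W), (2,5)(W), all W → L
(4,5): only reaches (0,5)(W), (4,0)(W), (3,4)(W), all W → L
(4,6): only reaches (0,6)(W), (4,1)(W), (3,5)(W), all W → L
(5,1): only reaches (1,1)(W), (4,0)(W), all W → L
(5,2): only reaches (1,2)(W), (4,1)(W), all W → L
(5,3): only reaches (1,3)(W), (4,2)(W), all W → L
(5,4): only reaches (1,4)(W), (4,3)(W), all W → L
(5,5): only reaches (1,5)(W), (5,0)(W), (4,4)(W), all W → L
Every other cell has at least one move into one of the L cells above, so it is W.
From (5,6), the L positions reachable in one move are: (1,6), (5,1), (4,5). Any move reaching one of these is winning.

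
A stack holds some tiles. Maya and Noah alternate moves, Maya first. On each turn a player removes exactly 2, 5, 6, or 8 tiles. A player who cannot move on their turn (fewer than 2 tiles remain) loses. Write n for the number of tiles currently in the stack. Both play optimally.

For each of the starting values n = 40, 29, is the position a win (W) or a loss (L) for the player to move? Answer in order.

40: W, 29: L

Compute win/loss labels from the base case upward. A position with no move is L. Any other position is W if it can reach an L in one move, else L.
n=0: no move → L
n=1: no move → L
n=2: W (go to 0, an L position)
n=3: W (go to 1, an L position)
n=4: L (sole option 2(W) is W)
n=5: W (go to 0, an L position)
n=6: W (go to 4, an L position)
n=7: W (go to 1, an L position)
n=8: W (go to 0, an L position)
n=9: W (go to 4, an L position)
n=10: W (go to 4, an L position)
n=11: L (options 9(W), 6(W), 5(W), 3(W) are all W)
n=12: W (go to 4, an L position)
n=13: W (go to 11, an L position)
n=14: L (options 12(W), 9(W), 8(W), 6(W) are all W)
n=15: L (options 13(W), 10(W), 9(W), 7(W) are all W)
n=16: W (go to 14, an L position)
n=17: W (go to 15, an L position)
n=18: L (options 16(W), 13(W), 12(W), 10(W) are all W)
n=19: W (go to 14, an L position)
n=20: W (go to 18, an L position)
n=21: W (go to 15, an L position)
n=22: W (go to 14, an L position)
n=23: W (go to 18, an L position)
n=24: W (go to 18, an L position)
n=25: L (options 23(W), 20(W), 19(W), 17(W) are all W)
n=26: W (go to 18, an L position)
n=27: W (go to 25, an L position)
n=28: L (options 26(W), 23(W), 22(W), 20(W) are all W)
n=29: L (options 27(W), 24(W), 23(W), 21(W) are all W)
n=30: W (go to 28, an L position)
n=31: W (go to 29, an L position)
n=32: L (options 30(W), 27(W), 26(W), 24(W) are all W)
n=33: W (go to 28, an L position)
n=34: W (go to 32, an L position)
n=35: W (go to 29, an L position)
n=36: W (go to 28, an L position)
n=37: W (go to 32, an L position)
n=38: W (go to 32, an L position)
n=39: L (options 37(W), 34(W), 33(W), 31(W) are all W)
n=40: W (go to 32, an L position)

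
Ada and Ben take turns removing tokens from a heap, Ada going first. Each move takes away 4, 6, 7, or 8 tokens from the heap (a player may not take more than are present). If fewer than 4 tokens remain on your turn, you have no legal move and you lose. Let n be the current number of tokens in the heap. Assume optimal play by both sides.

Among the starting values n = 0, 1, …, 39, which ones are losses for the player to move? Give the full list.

0, 1, 2, 3, 12, 13, 14, 15, 24, 25, 26, 27, 36, 37, 38, 39

Build the W/L table. Terminal = L. A non-terminal position is W if it has a move to some L; otherwise it is L.
n=0: no move → L
n=1: no move → L
n=2: no move → L
n=3: no move → L
n=4: →0(L), so W
n=5: →1(L), so W
n=6: →2(L), so W
n=7: →3(L), so W
n=8: →2(L), so W
n=9: →3(L), so W
n=10: →3(L), so W
n=11: →3(L), so W
n=12: →8(W), 6(W), 5(W), 4(W) — all W, so L
n=13: →9(W), 7(W), 6(W), 5(W) — all W, so L
n=14: →10(W), 8(W), 7(W), 6(W) — all W, so L
n=15: →11(W), 9(W), 8(W), 7(W) — all W, so L
n=16: →12(L), so W
n=17: →13(L), so W
n=18: →14(L), so W
n=19: →15(L), so W
n=20: →14(L), so W
n=21: →15(L), so W
n=22: →15(L), so W
n=23: →15(L), so W
n=24: →20(W), 18(W), 17(W), 16(W) — all W, so L
n=25: →21(W), 19(W), 18(W), 17(W) — all W, so L
n=26: →22(W), 20(W), 19(W), 18(W) — all W, so L
n=27: →23(W), 21(W), 20(W), 19(W) — all W, so L
n=28: →24(L), so W
n=29: →25(L), so W
n=30: →26(L), so W
n=31: →27(L), so W
n=32: →26(L), so W
n=33: →27(L), so W
n=34: →27(L), so W
n=35: →27(L), so W
n=36: →32(W), 30(W), 29(W), 28(W) — all W, so L
n=37: →33(W), 31(W), 30(W), 29(W) — all W, so L
n=38: →34(W), 32(W), 31(W), 30(W) — all W, so L
n=39: →35(W), 33(W), 32(W), 31(W) — all W, so L
The losing starting values of n are exactly the entries labelled L in this table (16 of them).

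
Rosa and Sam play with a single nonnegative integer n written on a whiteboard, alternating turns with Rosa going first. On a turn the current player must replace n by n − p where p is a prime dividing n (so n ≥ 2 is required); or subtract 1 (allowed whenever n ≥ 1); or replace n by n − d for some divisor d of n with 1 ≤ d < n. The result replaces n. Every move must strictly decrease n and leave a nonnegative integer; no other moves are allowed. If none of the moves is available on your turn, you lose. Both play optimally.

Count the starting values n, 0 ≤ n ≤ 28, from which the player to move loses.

Classify positions by backward induction: terminal positions (no move available) are L. From any other position, the mover wins iff some move reaches an L.
n=0: no move → L
n=1: can move to 0, which is L ⇒ W
n=2: can move to 0, which is L ⇒ W
n=3: can move to 0, which is L ⇒ W
n=4: moves to 2(W), 3(W); every one is W ⇒ L
n=5: can move to 0, which is L ⇒ W
n=6: can move to 4, which is L ⇒ W
n=7: can move to 0, which is L ⇒ W
n=8: can move to 4, which is L ⇒ W
n=9: moves to 6(W), 8(W); every one is W ⇒ L
n=10: can move to 9, which is L ⇒ W
n=11: can move to 0, which is L ⇒ W
n=12: can move to 9, which is L ⇒ W
n=13: can move to 0, which is L ⇒ W
n=14: moves to 7(W), 12(W), 13(W); every one is W ⇒ L
n=15: can move to 14, which is L ⇒ W
n=16: can move to 14, which is L ⇒ W
n=17: can move to 0, which is L ⇒ W
n=18: can move to 9, which is L ⇒ W
n=19: can move to 0, which is L ⇒ W
n=20: moves to 10(W), 15(W), 16(W), 18(W), 19(W); every one is W ⇒ L
n=21: can move to 14, which is L ⇒ W
n=22: can move to 20, which is L ⇒ W
n=23: can move to 0, which is L ⇒ W
n=24: can move to 20, which is L ⇒ W
n=25: can move to 20, which is L ⇒ W
n=26: moves to 13(W), 24(W), 25(W); every one is W ⇒ L
n=27: can move to 26, which is L ⇒ W
n=28: can move to 14, which is L ⇒ W
L entries with 0 ≤ n ≤ 28: n = 0, 4, 9, 14, 20, 26; that makes 6.

6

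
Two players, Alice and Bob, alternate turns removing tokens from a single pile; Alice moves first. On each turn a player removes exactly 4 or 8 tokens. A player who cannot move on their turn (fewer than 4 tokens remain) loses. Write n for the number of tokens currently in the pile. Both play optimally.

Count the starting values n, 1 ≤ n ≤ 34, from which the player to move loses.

11

Positions with no move are L. A position that does have a move is losing for the player to move precisely when every available move leads to a winning position for the opponent. Fill in the labels:
n=0: no move → L
n=1: no move → L
n=2: no move → L
n=3: no move → L
n=4: →0(L), so W
n=5: →1(L), so W
n=6: →2(L), so W
n=7: →3(L), so W
n=8: →0(L), so W
n=9: →1(L), so W
n=10: →2(L), so W
n=11: →3(L), so W
n=12: →8(W), 4(W) — all W, so L
n=13: →9(W), 5(W) — all W, so L
n=14: →10(W), 6(W) — all W, so L
n=15: →11(W), 7(W) — all W, so L
n=16: →12(L), so W
n=17: →13(L), so W
n=18: →14(L), so W
n=19: →15(L), so W
n=20: →12(L), so W
n=21: →13(L), so W
n=22: →14(L), so W
n=23: →15(L), so W
n=24: →20(W), 16(W) — all W, so L
n=25: →21(W), 17(W) — all W, so L
n=26: →22(W), 18(W) — all W, so L
n=27: →23(W), 19(W) — all W, so L
n=28: →24(L), so W
n=29: →25(L), so W
n=30: →26(L), so W
n=31: →27(L), so W
n=32: →24(L), so W
n=33: →25(L), so W
n=34: →26(L), so W
L entries with 1 ≤ n ≤ 34 (n=0 is outside the asked range and is not counted): n = 1, 2, 3, 12, 13, 14, 15, 24, 25, 26, 27; that makes 11.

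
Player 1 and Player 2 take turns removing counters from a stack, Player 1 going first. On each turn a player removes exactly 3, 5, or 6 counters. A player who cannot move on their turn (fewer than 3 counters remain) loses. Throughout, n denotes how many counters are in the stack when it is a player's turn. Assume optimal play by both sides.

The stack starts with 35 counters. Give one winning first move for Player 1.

Classify positions by backward induction: terminal positions (no move available) are L. From any other position, the mover wins iff some move reaches an L.
n=0: no move → L
n=1: no move → L
n=2: no move → L
n=3: can move to 0, which is L ⇒ W
n=4: can move to 1, which is L ⇒ W
n=5: can move to 2, which is L ⇒ W
n=6: can move to 1, which is L ⇒ W
n=7: can move to 2, which is L ⇒ W
n=8: can move to 2, which is L ⇒ W
n=9: moves to 6(W), 4(W), 3(W); every one is W ⇒ L
n=10: moves to 7(W), 5(W), 4(W); every one is W ⇒ L
n=11: moves to 8(W), 6(W), 5(W); every one is W ⇒ L
n=12: can move to 9, which is L ⇒ W
n=13: can move to 10, which is L ⇒ W
n=14: can move to 11, which is L ⇒ W
n=15: can move to 10, which is L ⇒ W
n=16: can move to 11, which is L ⇒ W
n=17: can move to 11, which is L ⇒ W
n=18: moves to 15(W), 13(W), 12(W); every one is W ⇒ L
n=19: moves to 16(W), 14(W), 13(W); every one is W ⇒ L
n=20: moves to 17(W), 15(W), 14(W); every one is W ⇒ L
n=21: can move to 18, which is L ⇒ W
n=22: can move to 19, which is L ⇒ W
n=23: can move to 20, which is L ⇒ W
n=24: can move to 19, which is L ⇒ W
n=25: can move to 20, which is L ⇒ W
n=26: can move to 20, which is L ⇒ W
n=27: moves to 24(W), 22(W), 21(W); every one is W ⇒ L
n=28: moves to 25(W), 23(W), 22(W); every one is W ⇒ L
n=29: moves to 26(W), 24(W), 23(W); every one is W ⇒ L
n=30: can move to 27, which is L ⇒ W
n=31: can move to 28, which is L ⇒ W
n=32: can move to 29, which is L ⇒ W
n=33: can move to 28, which is L ⇒ W
n=34: can move to 29, which is L ⇒ W
n=35: can move to 29, which is L ⇒ W
From 35, the L positions reachable in one move are: 29.

Remove 6, leaving 29.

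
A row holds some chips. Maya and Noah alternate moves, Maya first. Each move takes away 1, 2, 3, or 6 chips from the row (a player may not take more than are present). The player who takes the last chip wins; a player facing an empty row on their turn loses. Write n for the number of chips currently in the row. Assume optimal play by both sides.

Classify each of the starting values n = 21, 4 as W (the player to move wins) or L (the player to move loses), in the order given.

21: W, 4: L

Work bottom-up. With no move the player to move loses. Otherwise the position is W if at least one move leads to an L position for the opponent, and L if every move leads to a W.
n=0: no move → L
n=1: W (go to 0, an L position)
n=2: W (go to 0, an L position)
n=3: W (go to 0, an L position)
n=4: L (options 3(W), 2(W), 1(W) are all W)
n=5: W (go to 4, an L position)
n=6: W (go to 4, an L position)
n=7: W (go to 4, an L position)
n=8: L (options 7(W), 6(W), 5(W), 2(W) are all W)
n=9: W (go to 8, an L position)
n=10: W (go to 8, an L position)
n=11: W (go to 8, an L position)
n=12: L (options 11(W), 10(W), 9(W), 6(W) are all W)
n=13: W (go to 12, an L position)
n=14: W (go to 12, an L position)
n=15: W (go to 12, an L position)
n=16: L (options 15(W), 14(W), 13(W), 10(W) are all W)
n=17: W (go to 16, an L position)
n=18: W (go to 16, an L position)
n=19: W (go to 16, an L position)
n=20: L (options 19(W), 18(W), 17(W), 14(W) are all W)
n=21: W (go to 20, an L position)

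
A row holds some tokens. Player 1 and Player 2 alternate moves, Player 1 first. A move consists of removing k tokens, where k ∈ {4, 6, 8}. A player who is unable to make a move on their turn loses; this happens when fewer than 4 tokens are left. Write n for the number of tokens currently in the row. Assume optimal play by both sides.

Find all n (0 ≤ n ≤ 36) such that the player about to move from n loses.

0, 1, 2, 3, 12, 13, 14, 15, 24, 25, 26, 27, 36

Classify positions by backward induction: terminal positions (no move available) are L. From any other position, the mover wins iff some move reaches an L.
n=0: no move → L
n=1: no move → L
n=2: no move → L
n=3: no move → L
n=4: can move to 0, which is L ⇒ W
n=5: can move to 1, which is L ⇒ W
n=6: can move to 2, which is L ⇒ W
n=7: can move to 3, which is L ⇒ W
n=8: can move to 2, which is L ⇒ W
n=9: can move to 3, which is L ⇒ W
n=10: can move to 2, which is L ⇒ W
n=11: can move to 3, which is L ⇒ W
n=12: moves to 8(W), 6(W), 4(W); every one is W ⇒ L
n=13: moves to 9(W), 7(W), 5(W); every one is W ⇒ L
n=14: moves to 10(W), 8(W), 6(W); every one is W ⇒ L
n=15: moves to 11(W), 9(W), 7(W); every one is W ⇒ L
n=16: can move to 12, which is L ⇒ W
n=17: can move to 13, which is L ⇒ W
n=18: can move to 14, which is L ⇒ W
n=19: can move to 15, which is L ⇒ W
n=20: can move to 14, which is L ⇒ W
n=21: can move to 15, which is L ⇒ W
n=22: can move to 14, which is L ⇒ W
n=23: can move to 15, which is L ⇒ W
n=24: moves to 20(W), 18(W), 16(W); every one is W ⇒ L
n=25: moves to 21(W), 19(W), 17(W); every one is W ⇒ L
n=26: moves to 22(W), 20(W), 18(W); every one is W ⇒ L
n=27: moves to 23(W), 21(W), 19(W); every one is W ⇒ L
n=28: can move to 24, which is L ⇒ W
n=29: can move to 25, which is L ⇒ W
n=30: can move to 26, which is L ⇒ W
n=31: can move to 27, which is L ⇒ W
n=32: can move to 26, which is L ⇒ W
n=33: can move to 27, which is L ⇒ W
n=34: can move to 26, which is L ⇒ W
n=35: can move to 27, which is L ⇒ W
n=36: moves to 32(W), 30(W), 28(W); every one is W ⇒ L
The losing starting values of n are exactly the entries labelled L in this table (13 of them).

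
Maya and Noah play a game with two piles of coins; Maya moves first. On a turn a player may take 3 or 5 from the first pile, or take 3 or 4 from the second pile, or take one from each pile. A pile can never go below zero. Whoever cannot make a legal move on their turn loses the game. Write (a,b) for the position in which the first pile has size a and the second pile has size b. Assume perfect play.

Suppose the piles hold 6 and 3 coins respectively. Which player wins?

Classify positions by backward induction: terminal positions (no move available) are L. From any other position, the mover wins iff some move reaches an L.
No move ever increases a pile, so every position that can arise here has a ≤ 6 and b ≤ 3; it is enough to label the cells with 0 ≤ a ≤ 6 and 0 ≤ b ≤ 3.
Every move lowers a or b (never raises either), so fill the grid row by row in increasing a, and left to right within a row: each cell's successors are then already labelled.
      b=0  b=1  b=2  b=3
a=0:    L    L    L    W
a=1:    L    W    W    W
a=2:    L    W    L    W
a=3:    W    W    W    W
a=4:    W    L    L    L
a=5:    W    W    W    W
a=6:    W    L    L    L
Cells with no legal move (terminal, hence L): (0,0), (0,1), (0,2), (1,0), (2,0).
The remaining L cells, each justified by listing all of its moves:
(2,2): L (sole option (1,1)(W) is W)
(4,1): L (options (1,1)(W), (3,0)(W) are all W)
(4,2): L (options (1,2)(W), (3,1)(W) are all W)
(4,3): L (options (1,3)(W), (4,0)(W), (3,2)(W) are all W)
(6,1): L (options (3,1)(W), (1,1)(W), (5,0)(W) are all W)
(6,2): L (options (3,2)(W), (1,2)(W), (5,1)(W) are all W)
(6,3): L (options (3,3)(W), (1,3)(W), (6,0)(W), (5,2)(W) are all W)
Every other cell has at least one move into one of the L cells above, so it is W.
The starting position (6,3) is L: whatever Maya does, the opponent receives a W position.

Noah wins.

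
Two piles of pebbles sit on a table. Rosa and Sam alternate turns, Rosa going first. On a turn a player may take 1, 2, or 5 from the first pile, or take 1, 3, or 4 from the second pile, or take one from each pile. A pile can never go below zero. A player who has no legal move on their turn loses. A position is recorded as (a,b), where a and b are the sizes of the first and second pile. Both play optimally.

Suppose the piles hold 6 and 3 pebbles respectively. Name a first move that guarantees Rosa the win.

Work bottom-up. With no move the player to move loses. Otherwise the position is W if at least one move leads to an L position for the opponent, and L if every move leads to a W.
No move ever increases a pile, so every position that can arise here has a ≤ 6 and b ≤ 3; it is enough to label the cells with 0 ≤ a ≤ 6 and 0 ≤ b ≤ 3.
Every move lowers a or b (never raises either), so fill the grid row by row in increasing a, and left to right within a row: each cell's successors are then already labelled.
      b=0  b=1  b=2  b=3
a=0:    L    W    L    W
a=1:    W    W    W    W
a=2:    W    L    W    L
a=3:    L    W    W    W
a=4:    W    W    L    W
a=5:    W    L    W    W
a=6:    L    W    W    W
Cells with no legal move (terminal, hence L): (0,0).
The remaining L cells, each justified by listing all of its moves:
(0,2): only reaches (0,1)(W), which is W → L
(2,1): only reaches (1,1)(W), (0,1)(W), (2,0)(W), (1,0)(W), all W → L
(2,3): only reaches (1,3)(W), (0,3)(W), (2,2)(W), (2,0)(W), (1,2)(W), all W → L
(3,0): only reaches (2,0)(W), (1,0)(W), all W → L
(4,2): only reaches (3,2)(W), (2,2)(W), (4,1)(W), (3,1)(W), all W → L
(5,1): only reaches (4,1)(W), (3,1)(W), (0,1)(W), (5,0)(W), (4,0)(W), all W → L
(6,0): only reaches (5,0)(W), (4,0)(W), (1,0)(W), all W → L
Every other cell has at least one move into one of the L cells above, so it is W.
From (6,3), the L positions reachable in one move are: (6,0).

Move to (6,0).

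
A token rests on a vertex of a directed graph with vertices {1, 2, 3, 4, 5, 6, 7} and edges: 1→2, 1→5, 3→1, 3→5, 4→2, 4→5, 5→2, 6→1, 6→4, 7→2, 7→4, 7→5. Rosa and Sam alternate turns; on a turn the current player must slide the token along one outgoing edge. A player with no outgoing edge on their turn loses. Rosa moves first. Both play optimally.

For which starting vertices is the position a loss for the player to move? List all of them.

2, 3, 6

Build the W/L table. Terminal = L. A non-terminal position is W if it has a move to some L; otherwise it is L.
Every edge goes from a vertex to one that appears earlier in the order 2, 5, 4, 1, 7, 6, 3, so processing vertices in that order labels each vertex after all of its successors.
2: no outgoing edge → L
5: →2(L), so W
4: →2(L), so W
1: →2(L), so W
7: →2(L), so W
6: →1(W), 4(W) — all W, so L
3: →1(W), 5(W) — all W, so L
Reading off the rows marked L gives the requested list; there are 3 such vertices.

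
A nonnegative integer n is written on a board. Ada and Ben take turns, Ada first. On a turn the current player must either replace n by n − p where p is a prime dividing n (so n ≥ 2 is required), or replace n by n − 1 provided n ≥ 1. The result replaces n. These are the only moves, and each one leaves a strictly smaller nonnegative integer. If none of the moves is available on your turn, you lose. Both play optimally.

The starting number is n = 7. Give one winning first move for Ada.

Move to 0.

Compute win/loss labels from the base case upward. A position with no move is L. Any other position is W if it can reach an L in one move, else L.
n=0: no move → L
n=1: can move to 0, which is L ⇒ W
n=2: can move to 0, which is L ⇒ W
n=3: can move to 0, which is L ⇒ W
n=4: moves to 2(W), 3(W); every one is W ⇒ L
n=5: can move to 0, which is L ⇒ W
n=6: can move to 4, which is L ⇒ W
n=7: can move to 0, which is L ⇒ W
From 7, the L positions reachable in one move are: 0.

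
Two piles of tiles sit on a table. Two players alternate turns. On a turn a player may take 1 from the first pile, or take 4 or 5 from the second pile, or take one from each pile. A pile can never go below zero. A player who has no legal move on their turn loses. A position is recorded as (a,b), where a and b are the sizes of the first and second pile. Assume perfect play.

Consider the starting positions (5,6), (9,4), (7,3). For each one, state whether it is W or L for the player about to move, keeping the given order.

(5,6): L, (9,4): W, (7,3): W

Classify positions by backward induction: terminal positions (no move available) are L. From any other position, the mover wins iff some move reaches an L.
No move ever increases a pile, so every position that can arise here has a ≤ 9 and b ≤ 6; it is enough to label the cells with 0 ≤ a ≤ 9 and 0 ≤ b ≤ 6.
Every move lowers a or b (never raises either), so fill the grid row by row in increasing a, and left to right within a row: each cell's successors are then already labelled.
      b=0  b=1  b=2  b=3  b=4  b=5  b=6
a=0:    L    L    L    L    W    W    W
a=1:    W    W    W    W    W    L    L
a=2:    L    L    L    L    W    W    W
a=3:    W    W    W    W    W    L    L
a=4:    L    L    L    L    W    W    W
a=5:    W    W    W    W    W    L    L
a=6:    L    L    L    L    W    W    W
a=7:    W    W    W    W    W    L    L
a=8:    L    L    L    L    W    W    W
a=9:    W    W    W    W    W    L    L
Cells with no legal move (terminal, hence L): (0,0), (0,1), (0,2), (0,3).
The remaining L cells, each justified by listing all of its moves:
(1,5): →(0,5)(W), (1,1)(W), (1,0)(W), (0,4)(W) — all W, so L
(1,6): →(0,6)(W), (1,2)(W), (1,1)(W), (0,5)(W) — all W, so L
(2,0): →(1,0)(W) only, which is W, so L
(2,1): →(1,1)(W), (1,0)(W) — all W, so L
(2,2): →(1,2)(W), (1,1)(W) — all W, so L
(2,3): →(1,3)(W), (1,2)(W) — all W, so L
(3,5): →(2,5)(W), (3,1)(W), (3,0)(W), (2,4)(W) — all W, so L
(3,6): →(2,6)(W), (3,2)(W), (3,1)(W), (2,5)(W) — all W, so L
(4,0): →(3,0)(W) only, which is W, so L
(4,1): →(3,1)(W), (3,0)(W) — all W, so L
(4,2): →(3,2)(W), (3,1)(W) — all W, so L
(4,3): →(3,3)(W), (3,2)(W) — all W, so L
(5,5): →(4,5)(W), (5,1)(W), (5,0)(W), (4,4)(W) — all W, so L
(5,6): →(4,6)(W), (5,2)(W), (5,1)(W), (4,5)(W) — all W, so L
(6,0): →(5,0)(W) only, which is W, so L
(6,1): →(5,1)(W), (5,0)(W) — all W, so L
(6,2): →(5,2)(W), (5,1)(W) — all W, so L
(6,3): →(5,3)(W), (5,2)(W) — all W, so L
(7,5): →(6,5)(W), (7,1)(W), (7,0)(W), (6,4)(W) — all W, so L
(7,6): →(6,6)(W), (7,2)(W), (7,1)(W), (6,5)(W) — all W, so L
(8,0): →(7,0)(W) only, which is W, so L
(8,1): →(7,1)(W), (7,0)(W) — all W, so L
(8,2): →(7,2)(W), (7,1)(W) — all W, so L
(8,3): →(7,3)(W), (7,2)(W) — all W, so L
(9,5): →(8,5)(W), (9,1)(W), (9,0)(W), (8,4)(W) — all W, so L
(9,6): →(8,6)(W), (9,2)(W), (9,1)(W), (8,5)(W) — all W, so L
Every other cell has at least one move into one of the L cells above, so it is W.
(5,6): one of the L cells justified above, so L
(9,4): the move to (8,3) reaches an L cell, so W
(7,3): the move to (6,3) reaches an L cell, so W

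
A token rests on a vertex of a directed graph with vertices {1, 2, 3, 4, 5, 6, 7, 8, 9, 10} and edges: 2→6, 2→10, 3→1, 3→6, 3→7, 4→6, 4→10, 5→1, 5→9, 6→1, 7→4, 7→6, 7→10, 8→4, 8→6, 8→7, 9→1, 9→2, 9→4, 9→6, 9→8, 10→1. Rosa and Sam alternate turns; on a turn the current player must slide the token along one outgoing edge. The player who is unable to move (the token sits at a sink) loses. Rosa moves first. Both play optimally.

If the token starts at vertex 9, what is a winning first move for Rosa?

Move to 2.

Positions with no move are L. A position that does have a move is losing for the player to move precisely when every available move leads to a winning position for the opponent. Fill in the labels:
Every edge goes from a vertex to one that appears earlier in the order 1, 6, 10, 4, 2, 7, 3, 8, 9, 5, so processing vertices in that order labels each vertex after all of its successors.
1: no outgoing edge → L
6: reaches L-position 1 → W
10: reaches L-position 1 → W
4: only reaches 10(W), 6(W), all W → L
2: only reaches 10(W), 6(W), all W → L
7: reaches L-position 4 → W
3: reaches L-position 1 → W
8: reaches L-position 4 → W
9: reaches L-position 2 → W
5: reaches L-position 1 → W
From 9, the L positions reachable in one move are: 2, 4, 1. Any move reaching one of these is winning.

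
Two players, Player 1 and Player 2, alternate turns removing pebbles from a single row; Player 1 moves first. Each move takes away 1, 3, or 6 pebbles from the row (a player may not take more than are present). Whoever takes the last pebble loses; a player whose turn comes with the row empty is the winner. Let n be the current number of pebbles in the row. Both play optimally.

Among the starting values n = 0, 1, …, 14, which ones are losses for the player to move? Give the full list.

1, 3, 5, 10, 12, 14

Label each position W (a win for the player to move) or L (a loss). A position with no legal move is W; any other position is W exactly when some move reaches an L, and L when every move reaches a W.
n=0: no move; the opponent has just taken the last pebble and therefore loses → W
n=1: the only move is to 0(W), a W ⇒ L
n=2: can move to 1, which is L ⇒ W
n=3: moves to 2(W), 0(W); every one is W ⇒ L
n=4: can move to 3, which is L ⇒ W
n=5: moves to 4(W), 2(W); every one is W ⇒ L
n=6: can move to 5, which is L ⇒ W
n=7: can move to 1, which is L ⇒ W
n=8: can move to 5, which is L ⇒ W
n=9: can move to 3, which is L ⇒ W
n=10: moves to 9(W), 7(W), 4(W); every one is W ⇒ L
n=11: can move to 10, which is L ⇒ W
n=12: moves to 11(W), 9(W), 6(W); every one is W ⇒ L
n=13: can move to 12, which is L ⇒ W
n=14: moves to 13(W), 11(W), 8(W); every one is W ⇒ L
Reading off the rows marked L gives the requested list; there are 6 such values of n.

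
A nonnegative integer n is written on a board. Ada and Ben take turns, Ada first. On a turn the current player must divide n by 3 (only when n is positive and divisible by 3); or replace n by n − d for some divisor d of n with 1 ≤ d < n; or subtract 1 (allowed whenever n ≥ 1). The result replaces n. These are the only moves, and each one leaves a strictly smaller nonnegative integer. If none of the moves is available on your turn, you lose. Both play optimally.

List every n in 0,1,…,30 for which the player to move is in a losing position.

Work bottom-up. With no move the player to move loses. Otherwise the position is W if at least one move leads to an L position for the opponent, and L if every move leads to a W.
n=0: no move → L
n=1: can move to 0, which is L ⇒ W
n=2: the only move is to 1(W), a W ⇒ L
n=3: can move to 2, which is L ⇒ W
n=4: can move to 2, which is L ⇒ W
n=5: the only move is to 4(W), a W ⇒ L
n=6: can move to 2, which is L ⇒ W
n=7: the only move is to 6(W), a W ⇒ L
n=8: can move to 7, which is L ⇒ W
n=9: moves to 3(W), 6(W), 8(W); every one is W ⇒ L
n=10: can move to 5, which is L ⇒ W
n=11: the only move is to 10(W), a W ⇒ L
n=12: can move to 9, which is L ⇒ W
n=13: the only move is to 12(W), a W ⇒ L
n=14: can move to 7, which is L ⇒ W
n=15: can move to 5, which is L ⇒ W
n=16: moves to 8(W), 12(W), 14(W), 15(W); every one is W ⇒ L
n=17: can move to 16, which is L ⇒ W
n=18: can move to 9, which is L ⇒ W
n=19: the only move is to 18(W), a W ⇒ L
n=20: can move to 16, which is L ⇒ W
n=21: can move to 7, which is L ⇒ W
n=22: can move to 11, which is L ⇒ W
n=23: the only move is to 22(W), a W ⇒ L
n=24: can move to 16, which is L ⇒ W
n=25: moves to 20(W), 24(W); every one is W ⇒ L
n=26: can move to 13, which is L ⇒ W
n=27: can move to 9, which is L ⇒ W
n=28: moves to 14(W), 21(W), 24(W), 26(W), 27(W); every one is W ⇒ L
n=29: can move to 28, which is L ⇒ W
n=30: can move to 25, which is L ⇒ W
The losing starting values of n are exactly the entries labelled L in this table (12 of them).

0, 2, 5, 7, 9, 11, 13, 16, 19, 23, 25, 28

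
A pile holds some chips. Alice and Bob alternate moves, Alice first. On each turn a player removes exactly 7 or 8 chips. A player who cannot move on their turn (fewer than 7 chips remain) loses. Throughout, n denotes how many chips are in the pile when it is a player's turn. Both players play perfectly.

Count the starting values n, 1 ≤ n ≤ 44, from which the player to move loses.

Label each position W (a win for the player to move) or L (a loss). A position with no legal move is L; any other position is W exactly when some move reaches an L, and L when every move reaches a W.
n=0: no move → L
n=1: no move → L
n=2: no move → L
n=3: no move → L
n=4: no move → L
n=5: no move → L
n=6: no move → L
n=7: reaches L-position 0 → W
n=8: reaches L-position 1 → W
n=9: reaches L-position 2 → W
n=10: reaches L-position 3 → W
n=11: reaches L-position 4 → W
n=12: reaches L-position 5 → W
n=13: reaches L-position 6 → W
n=14: reaches L-position 6 → W
n=15: only reaches 8(W), 7(W), all W → L
n=16: only reaches 9(W), 8(W), all W → L
n=17: only reaches 10(W), 9(W), all W → L
n=18: only reaches 11(W), 10(W), all W → L
n=19: only reaches 12(W), 11(W), all W → L
n=20: only reaches 13(W), 12(W), all W → L
n=21: only reaches 14(W), 13(W), all W → L
n=22: reaches L-position 15 → W
n=23: reaches L-position 16 → W
n=24: reaches L-position 17 → W
n=25: reaches L-position 18 → W
n=26: reaches L-position 19 → W
n=27: reaches L-position 20 → W
n=28: reaches L-position 21 → W
n=29: reaches L-position 21 → W
n=30: only reaches 23(W), 22(W), all W → L
n=31: only reaches 24(W), 23(W), all W → L
n=32: only reaches 25(W), 24(W), all W → L
n=33: only reaches 26(W), 25(W), all W → L
n=34: only reaches 27(W), 26(W), all W → L
n=35: only reaches 28(W), 27(W), all W → L
n=36: only reaches 29(W), 28(W), all W → L
n=37: reaches L-position 30 → W
n=38: reaches L-position 31 → W
n=39: reaches L-position 32 → W
n=40: reaches L-position 33 → W
n=41: reaches L-position 34 → W
n=42: reaches L-position 35 → W
n=43: reaches L-position 36 → W
n=44: reaches L-position 36 → W
L entries with 1 ≤ n ≤ 44 (n=0 is outside the asked range and is not counted): n = 1, 2, 3, 4, 5, 6, 15, 16, 17, 18, 19, 20, 21, 30, 31, 32, 33, 34, 35, 36; that makes 20.

20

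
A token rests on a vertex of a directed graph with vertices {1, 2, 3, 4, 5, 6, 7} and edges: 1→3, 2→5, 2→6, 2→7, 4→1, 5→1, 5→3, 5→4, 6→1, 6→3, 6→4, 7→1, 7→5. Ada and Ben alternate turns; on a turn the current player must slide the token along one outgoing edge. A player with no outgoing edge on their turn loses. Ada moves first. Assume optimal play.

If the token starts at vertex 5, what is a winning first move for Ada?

Compute win/loss labels from the base case upward. A position with no move is L. Any other position is W if it can reach an L in one move, else L.
Every edge goes from a vertex to one that appears earlier in the order 3, 1, 4, 5, 6, 7, 2, so processing vertices in that order labels each vertex after all of its successors.
3: no outgoing edge → L
1: W (go to 3, an L position)
4: L (sole option 1(W) is W)
5: W (go to 4, an L position)
6: W (go to 4, an L position)
7: L (options 5(W), 1(W) are all W)
2: W (go to 7, an L position)
From 5, the L positions reachable in one move are: 4, 3. Any move reaching one of these is winning.

Move to 4.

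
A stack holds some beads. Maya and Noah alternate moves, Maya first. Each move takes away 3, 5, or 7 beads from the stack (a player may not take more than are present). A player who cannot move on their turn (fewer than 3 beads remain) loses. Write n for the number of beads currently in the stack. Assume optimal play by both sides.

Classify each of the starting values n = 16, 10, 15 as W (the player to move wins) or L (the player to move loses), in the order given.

16: W, 10: L, 15: W

Work bottom-up. With no move the player to move loses. Otherwise the position is W if at least one move leads to an L position for the opponent, and L if every move leads to a W.
n=0: no move → L
n=1: no move → L
n=2: no move → L
n=3: can move to 0, which is L ⇒ W
n=4: can move to 1, which is L ⇒ W
n=5: can move to 2, which is L ⇒ W
n=6: can move to 1, which is L ⇒ W
n=7: can move to 2, which is L ⇒ W
n=8: can move to 1, which is L ⇒ W
n=9: can move to 2, which is L ⇒ W
n=10: moves to 7(W), 5(W), 3(W); every one is W ⇒ L
n=11: moves to 8(W), 6(W), 4(W); every one is W ⇒ L
n=12: moves to 9(W), 7(W), 5(W); every one is W ⇒ L
n=13: can move to 10, which is L ⇒ W
n=14: can move to 11, which is L ⇒ W
n=15: can move to 12, which is L ⇒ W
n=16: can move to 11, which is L ⇒ W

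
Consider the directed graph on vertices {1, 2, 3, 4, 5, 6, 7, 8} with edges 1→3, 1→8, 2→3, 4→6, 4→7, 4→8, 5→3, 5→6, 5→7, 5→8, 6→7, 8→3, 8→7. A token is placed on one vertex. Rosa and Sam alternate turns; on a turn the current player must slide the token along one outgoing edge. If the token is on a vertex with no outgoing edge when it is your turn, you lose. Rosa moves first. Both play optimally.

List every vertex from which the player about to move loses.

Use the standard recursion: the mover loses at a terminal position; elsewhere, the mover wins exactly when some move hands the opponent an L position.
Every edge goes from a vertex to one that appears earlier in the order 7, 3, 2, 6, 8, 5, 1, 4, so processing vertices in that order labels each vertex after all of its successors.
7: no outgoing edge → L
3: no outgoing edge → L
2: reaches L-position 3 → W
6: reaches L-position 7 → W
8: reaches L-position 3 → W
5: reaches L-position 3 → W
1: reaches L-position 3 → W
4: reaches L-position 7 → W
The losing starting vertices are exactly the entries labelled L in this table (2 of them).

3, 7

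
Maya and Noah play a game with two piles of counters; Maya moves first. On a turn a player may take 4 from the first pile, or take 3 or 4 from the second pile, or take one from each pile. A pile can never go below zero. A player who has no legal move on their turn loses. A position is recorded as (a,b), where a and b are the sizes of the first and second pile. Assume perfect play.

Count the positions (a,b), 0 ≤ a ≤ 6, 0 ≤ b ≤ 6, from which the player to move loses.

18

Compute win/loss labels from the base case upward. A position with no move is L. Any other position is W if it can reach an L in one move, else L.
Every move lowers a or b (never raises either), so fill the grid row by row in increasing a, and left to right within a row: each cell's successors are then already labelled.
      b=0  b=1  b=2  b=3  b=4  b=5  b=6
a=0:    L    L    L    W    W    W    W
a=1:    L    W    W    W    W    L    L
a=2:    L    W    L    W    W    W    W
a=3:    L    W    L    W    W    W    W
a=4:    W    W    W    W    L    L    L
a=5:    W    L    L    L    W    W    W
a=6:    W    L    W    W    W    W    L
Cells with no legal move (terminal, hence L): (0,0), (0,1), (0,2), (1,0), (2,0), (3,0).
The remaining L cells, each justified by listing all of its moves:
(1,5): →(1,2)(W), (1,1)(W), (0,4)(W) — all W, so L
(1,6): →(1,3)(W), (1,2)(W), (0,5)(W) — all W, so L
(2,2): →(1,1)(W) only, which is W, so L
(3,2): →(2,1)(W) only, which is W, so L
(4,4): →(0,4)(W), (4,1)(W), (4,0)(W), (3,3)(W) — all W, so L
(4,5): →(0,5)(W), (4,2)(W), (4,1)(W), (3,4)(W) — all W, so L
(4,6): →(0,6)(W), (4,3)(W), (4,2)(W), (3,5)(W) — all W, so L
(5,1): →(1,1)(W), (4,0)(W) — all W, so L
(5,2): →(1,2)(W), (4,1)(W) — all W, so L
(5,3): →(1,3)(W), (5,0)(W), (4,2)(W) — all W, so L
(6,1): →(2,1)(W), (5,0)(W) — all W, so L
(6,6): →(2,6)(W), (6,3)(W), (6,2)(W), (5,5)(W) — all W, so L
Every other cell has at least one move into one of the L cells above, so it is W.
L cells per row: a=0: 3, a=1: 3, a=2: 2, a=3: 2, a=4: 3, a=5: 3, a=6: 2; total 18.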